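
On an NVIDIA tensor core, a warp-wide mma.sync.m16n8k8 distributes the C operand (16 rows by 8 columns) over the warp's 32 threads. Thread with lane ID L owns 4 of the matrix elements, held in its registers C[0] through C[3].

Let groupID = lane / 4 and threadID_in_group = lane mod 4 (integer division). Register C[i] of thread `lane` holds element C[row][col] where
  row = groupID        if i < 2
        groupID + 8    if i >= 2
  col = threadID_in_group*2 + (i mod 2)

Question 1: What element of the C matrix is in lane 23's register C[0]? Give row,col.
L=23->gid=23>>2=5, tid=23&3=3
[0]->row 5+0=5  col 3·2+0=6

5,6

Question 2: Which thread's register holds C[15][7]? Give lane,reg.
31,3

r=15→G=7,rhi=1  c=7→T=3,p=1
L=7*4+3=31  i=1*2+1=3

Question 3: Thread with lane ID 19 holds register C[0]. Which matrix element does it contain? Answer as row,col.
4,6

19: G=4,T=3
[0] (4+0,3*2+0) = (4,6)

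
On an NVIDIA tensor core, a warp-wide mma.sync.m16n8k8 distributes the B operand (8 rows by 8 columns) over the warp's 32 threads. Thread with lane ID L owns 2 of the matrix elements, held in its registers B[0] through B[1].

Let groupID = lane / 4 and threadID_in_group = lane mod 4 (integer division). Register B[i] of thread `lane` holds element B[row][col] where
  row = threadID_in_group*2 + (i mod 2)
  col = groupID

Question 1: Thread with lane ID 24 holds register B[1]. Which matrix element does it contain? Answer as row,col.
1,6

24: gid=6,tid=0
[1] (0*2+1,6) = (1,6)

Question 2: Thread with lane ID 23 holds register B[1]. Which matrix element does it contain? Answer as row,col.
lane 23→23/4=5, 23 mod 4=3
i=1  r:2·3+1→7  c:5

7,5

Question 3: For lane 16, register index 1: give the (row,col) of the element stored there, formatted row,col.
lane 16: gid=4 (16/4), tid=0 (16%4)
i=1: r=0*2+1=1, c=gid=4

1,4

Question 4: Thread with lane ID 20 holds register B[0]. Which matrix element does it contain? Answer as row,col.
20: gr=5,th=0
[0] (0*2+0,5) = (0,5)

0,5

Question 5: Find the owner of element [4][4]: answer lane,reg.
c:4=>grp=4  r:4=>tig=2,lo=0
L=4*4+2=18  i=0=0

18,0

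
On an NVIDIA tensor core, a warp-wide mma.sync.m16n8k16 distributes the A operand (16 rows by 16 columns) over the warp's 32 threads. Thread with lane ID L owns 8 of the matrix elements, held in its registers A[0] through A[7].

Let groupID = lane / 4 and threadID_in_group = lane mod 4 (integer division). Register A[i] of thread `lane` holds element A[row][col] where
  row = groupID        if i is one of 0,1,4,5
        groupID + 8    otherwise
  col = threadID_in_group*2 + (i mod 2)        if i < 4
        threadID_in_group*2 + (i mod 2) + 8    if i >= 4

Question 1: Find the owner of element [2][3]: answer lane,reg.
r: 2->gid=2,r8=0  c: 3->c8=0,tid=1,i&1=1
L=2*4+1=9  i=0*4+0*2+1=1

9,1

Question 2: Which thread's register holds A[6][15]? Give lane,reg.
27,5

r=6⇒gr=6,Rb=0  c=15⇒Cb=1,th=3,odd=1
L=6*4+3=27  i=1*4+0*2+1=5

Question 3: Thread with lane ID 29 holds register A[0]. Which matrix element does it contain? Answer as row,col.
7,2

29: gid=7,tid=1
[0] (7+0,1*2+0+0) = (7,2)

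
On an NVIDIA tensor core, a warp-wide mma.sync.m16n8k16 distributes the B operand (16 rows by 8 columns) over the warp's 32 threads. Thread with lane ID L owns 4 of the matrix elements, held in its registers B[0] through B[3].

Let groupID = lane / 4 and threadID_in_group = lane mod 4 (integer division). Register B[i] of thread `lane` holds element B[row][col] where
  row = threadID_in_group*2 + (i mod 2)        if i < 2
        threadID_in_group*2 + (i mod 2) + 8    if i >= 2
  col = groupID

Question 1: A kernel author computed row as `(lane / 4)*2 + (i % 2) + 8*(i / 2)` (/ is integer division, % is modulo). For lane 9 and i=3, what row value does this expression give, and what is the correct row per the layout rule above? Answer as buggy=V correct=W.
`(lane / 4)*2 + (i % 2) + 8*(i / 2)`[9,3]→13
9: G=2,T=1
[3] (1*2+1+8,2) = (11,2)
row: 13 vs 11

buggy=13 correct=11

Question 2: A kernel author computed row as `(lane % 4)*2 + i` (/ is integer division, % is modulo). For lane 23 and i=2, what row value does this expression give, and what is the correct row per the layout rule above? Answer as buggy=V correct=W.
buggy=8 correct=14

`(lane % 4)*2 + i`[23,2]→8
lane 23→23/4=5, 23 mod 4=3
i=2  r:2·3+0+8→14  c:5
row: 8 vs 14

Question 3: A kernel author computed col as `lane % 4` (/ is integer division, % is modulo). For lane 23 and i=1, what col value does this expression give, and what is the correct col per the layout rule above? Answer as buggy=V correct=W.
buggy=3 correct=5

`lane % 4`[23,1]→3
lane 23: G=5 (23/4), T=3 (23%4)
i=1: r=3*2+1+0=7, c=G=5
col: 3 vs 5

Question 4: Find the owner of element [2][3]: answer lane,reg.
c=3->g=3  r=2->rb=0,t=1,b0=0
L=3*4+1=13  i=0*2+0=0

13,0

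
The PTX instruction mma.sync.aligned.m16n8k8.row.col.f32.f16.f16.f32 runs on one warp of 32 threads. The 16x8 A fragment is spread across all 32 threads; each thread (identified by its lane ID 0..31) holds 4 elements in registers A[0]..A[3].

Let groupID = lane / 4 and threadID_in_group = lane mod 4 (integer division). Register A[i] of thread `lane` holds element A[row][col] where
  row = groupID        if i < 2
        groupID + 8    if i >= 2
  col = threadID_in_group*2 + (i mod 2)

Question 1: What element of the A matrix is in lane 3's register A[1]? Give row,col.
0,7

3: g=0,t=3
[1] (0+0,3*2+1) = (0,7)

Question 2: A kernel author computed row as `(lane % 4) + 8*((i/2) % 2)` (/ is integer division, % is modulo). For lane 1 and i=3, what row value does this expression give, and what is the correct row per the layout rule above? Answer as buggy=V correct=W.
buggy=9 correct=8

`(lane % 4) + 8*((i/2) % 2)`[1,3]->9
L=1->gid=1>>2=0, tid=1&3=1
[3]->row 0+8=8  col 1·2+1=3
row: 9 vs 8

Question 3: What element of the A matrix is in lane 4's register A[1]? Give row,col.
1,1

lane 4: gr=1 (4/4), th=0 (4%4)
i=1: r=1+0=1, c=0*2+1=1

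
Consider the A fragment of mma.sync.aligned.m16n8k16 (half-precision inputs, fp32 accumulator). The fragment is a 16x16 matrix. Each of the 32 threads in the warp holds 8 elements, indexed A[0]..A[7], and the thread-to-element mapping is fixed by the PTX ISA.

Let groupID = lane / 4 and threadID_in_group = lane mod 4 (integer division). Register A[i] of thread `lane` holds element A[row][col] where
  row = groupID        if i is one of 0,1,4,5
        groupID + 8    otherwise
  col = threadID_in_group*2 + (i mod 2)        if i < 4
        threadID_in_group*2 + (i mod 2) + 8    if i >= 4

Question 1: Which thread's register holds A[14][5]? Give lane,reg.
26,3

r=14⇒gr=6,Rb=1  c=5⇒Cb=0,th=2,odd=1
L=6*4+2=26  i=0*4+1*2+1=3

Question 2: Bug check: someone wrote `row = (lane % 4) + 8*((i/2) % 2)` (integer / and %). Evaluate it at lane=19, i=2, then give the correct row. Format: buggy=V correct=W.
`(lane % 4) + 8*((i/2) % 2)`[19,2]->11
L=19->gid=19>>2=4, tid=19&3=3
[2]->row 4+8=12  col 3·2+0+0=6
row: 11 vs 12

buggy=11 correct=12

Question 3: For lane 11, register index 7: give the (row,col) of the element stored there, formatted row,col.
10,15

L=11->g=11>>2=2, t=11&3=3
[7]->row 2+8=10  col 3·2+1+8=15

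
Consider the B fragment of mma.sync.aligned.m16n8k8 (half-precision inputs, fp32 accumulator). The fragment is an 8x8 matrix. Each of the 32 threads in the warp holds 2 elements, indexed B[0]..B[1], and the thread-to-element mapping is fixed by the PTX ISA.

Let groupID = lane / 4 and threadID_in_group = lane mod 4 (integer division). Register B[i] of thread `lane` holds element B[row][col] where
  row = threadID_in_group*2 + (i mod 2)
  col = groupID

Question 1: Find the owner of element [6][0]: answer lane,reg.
c:0=>grp=0  r:6=>tig=3,lo=0
L=0*4+3=3  i=0=0

3,0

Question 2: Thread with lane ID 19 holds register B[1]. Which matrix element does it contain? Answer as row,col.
7,4

lane 19: grp=4 (19/4), tig=3 (19%4)
i=1: r=3*2+1=7, c=grp=4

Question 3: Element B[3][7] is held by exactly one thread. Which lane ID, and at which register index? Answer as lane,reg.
c:7=>grp=7  r:3=>tig=1,lo=1
L=7*4+1=29  i=1=1

29,1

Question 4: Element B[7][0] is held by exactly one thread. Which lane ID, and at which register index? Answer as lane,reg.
c: 0->gid=0  r: 7->tid=3,i&1=1
L=0*4+3=3  i=1=1

3,1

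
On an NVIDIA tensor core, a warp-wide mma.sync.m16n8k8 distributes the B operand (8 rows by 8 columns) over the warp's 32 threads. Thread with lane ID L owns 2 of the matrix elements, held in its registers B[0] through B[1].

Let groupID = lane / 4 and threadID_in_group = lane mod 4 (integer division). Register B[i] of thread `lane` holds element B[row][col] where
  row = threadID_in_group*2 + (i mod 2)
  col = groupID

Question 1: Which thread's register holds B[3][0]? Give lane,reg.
c=0⇒gr=0  r=3⇒th=1,odd=1
L=0*4+1=1  i=1=1

1,1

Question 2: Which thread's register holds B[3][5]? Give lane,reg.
c: 5->gid=5  r: 3->tid=1,i&1=1
L=5*4+1=21  i=1=1

21,1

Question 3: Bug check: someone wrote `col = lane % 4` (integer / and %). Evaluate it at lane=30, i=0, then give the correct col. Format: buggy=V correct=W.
`lane % 4`[30,0]⇒2
lane 30⇒30/4=7, 30 mod 4=2
i=0  r:2·2+0⇒4  c:7
col: 2 vs 7

buggy=2 correct=7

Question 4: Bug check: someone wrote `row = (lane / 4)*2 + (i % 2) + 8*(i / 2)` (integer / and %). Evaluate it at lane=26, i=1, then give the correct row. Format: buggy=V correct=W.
buggy=13 correct=5

`(lane / 4)*2 + (i % 2) + 8*(i / 2)`[26,1]->13
26: gid=6,tid=2
[1] (2*2+1,6) = (5,6)
row: 13 vs 5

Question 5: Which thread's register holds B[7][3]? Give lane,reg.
15,1

c=3→G=3  r=7→T=3,p=1
L=3*4+3=15  i=1=1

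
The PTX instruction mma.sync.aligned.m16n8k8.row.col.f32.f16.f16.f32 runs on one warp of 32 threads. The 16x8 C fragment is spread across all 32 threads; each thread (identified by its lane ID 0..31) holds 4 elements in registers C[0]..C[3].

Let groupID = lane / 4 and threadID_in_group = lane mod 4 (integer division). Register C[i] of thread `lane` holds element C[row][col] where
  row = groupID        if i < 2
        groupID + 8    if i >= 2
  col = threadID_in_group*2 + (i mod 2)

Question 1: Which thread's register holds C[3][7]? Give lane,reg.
15,1

r=3→G=3,rhi=0  c=7→T=3,p=1
L=3*4+3=15  i=0*2+1=1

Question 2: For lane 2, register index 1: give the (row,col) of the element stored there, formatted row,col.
0,5

lane 2→2/4=0, 2 mod 4=2
i=1  r:0+0→0  c:2·2+1→5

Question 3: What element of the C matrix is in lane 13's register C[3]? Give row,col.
11,3

lane 13->13/4=3, 13 mod 4=1
i=3  r:3+8->11  c:2·1+1->3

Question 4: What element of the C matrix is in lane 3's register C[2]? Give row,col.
8,6

3: gid=0,tid=3
[2] (0+8,3*2+0) = (8,6)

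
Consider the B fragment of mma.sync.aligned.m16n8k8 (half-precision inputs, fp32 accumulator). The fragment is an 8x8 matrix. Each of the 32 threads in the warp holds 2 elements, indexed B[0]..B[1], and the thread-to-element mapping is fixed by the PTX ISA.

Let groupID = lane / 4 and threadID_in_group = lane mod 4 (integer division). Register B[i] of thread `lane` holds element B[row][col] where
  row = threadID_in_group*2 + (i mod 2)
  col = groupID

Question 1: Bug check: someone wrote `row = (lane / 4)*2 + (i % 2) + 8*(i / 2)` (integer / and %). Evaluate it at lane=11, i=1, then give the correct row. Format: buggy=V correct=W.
`(lane / 4)*2 + (i % 2) + 8*(i / 2)`[11,1]=>5
L=11=>grp=11>>2=2, tig=11&3=3
[1]=>row 3·2+1=7  col grp=2
row: 5 vs 7

buggy=5 correct=7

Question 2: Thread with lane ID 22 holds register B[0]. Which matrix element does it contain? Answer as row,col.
4,5

lane 22→22/4=5, 22 mod 4=2
i=0  r:2·2+0→4  c:5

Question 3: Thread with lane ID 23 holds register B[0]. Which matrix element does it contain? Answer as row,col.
6,5

lane 23->23/4=5, 23 mod 4=3
i=0  r:2·3+0->6  c:5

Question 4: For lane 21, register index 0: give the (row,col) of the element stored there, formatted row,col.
lane 21: gid=5 (21/4), tid=1 (21%4)
i=0: r=1*2+0=2, c=gid=5

2,5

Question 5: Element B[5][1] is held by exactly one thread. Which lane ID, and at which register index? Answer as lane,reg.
c=1⇒gr=1  r=5⇒th=2,odd=1
L=1*4+2=6  i=1=1

6,1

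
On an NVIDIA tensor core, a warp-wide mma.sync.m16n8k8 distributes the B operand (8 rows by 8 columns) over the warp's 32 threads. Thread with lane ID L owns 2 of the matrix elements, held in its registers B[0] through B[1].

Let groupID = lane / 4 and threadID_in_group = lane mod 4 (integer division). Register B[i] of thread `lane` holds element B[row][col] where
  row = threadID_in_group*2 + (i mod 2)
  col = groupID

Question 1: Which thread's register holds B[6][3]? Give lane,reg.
15,0

c:3=>grp=3  r:6=>tig=3,lo=0
L=3*4+3=15  i=0=0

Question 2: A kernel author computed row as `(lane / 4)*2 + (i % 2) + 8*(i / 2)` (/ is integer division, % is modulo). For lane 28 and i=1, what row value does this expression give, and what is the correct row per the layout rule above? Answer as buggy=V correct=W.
`(lane / 4)*2 + (i % 2) + 8*(i / 2)`[28,1]=>15
lane 28=>28/4=7, 28 mod 4=0
i=1  r:2·0+1=>1  c:7
row: 15 vs 1

buggy=15 correct=1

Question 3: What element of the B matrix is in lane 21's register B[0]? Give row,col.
2,5

L=21→G=21>>2=5, T=21&3=1
[0]→row 1·2+0=2  col G=5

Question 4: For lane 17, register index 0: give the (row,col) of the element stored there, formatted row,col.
lane 17: gr=4 (17/4), th=1 (17%4)
i=0: r=1*2+0=2, c=gr=4

2,4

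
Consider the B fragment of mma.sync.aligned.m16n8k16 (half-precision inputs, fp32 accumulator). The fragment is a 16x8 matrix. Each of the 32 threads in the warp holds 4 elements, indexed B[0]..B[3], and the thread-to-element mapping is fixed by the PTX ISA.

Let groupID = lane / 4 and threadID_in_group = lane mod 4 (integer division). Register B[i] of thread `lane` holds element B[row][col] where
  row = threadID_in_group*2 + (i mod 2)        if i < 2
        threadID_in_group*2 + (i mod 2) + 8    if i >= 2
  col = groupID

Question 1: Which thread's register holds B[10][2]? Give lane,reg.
9,2

c=2→G=2  r=10→rhi=1,T=1,p=0
L=2*4+1=9  i=1*2+0=2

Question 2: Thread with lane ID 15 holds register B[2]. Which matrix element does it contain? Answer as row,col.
14,3

L=15->gid=15>>2=3, tid=15&3=3
[2]->row 3·2+0+8=14  col gid=3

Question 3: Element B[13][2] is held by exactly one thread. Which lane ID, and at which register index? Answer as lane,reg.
10,3

c=2→G=2  r=13→rhi=1,T=2,p=1
L=2*4+2=10  i=1*2+1=3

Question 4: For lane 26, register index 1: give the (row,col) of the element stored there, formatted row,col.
5,6

lane 26->26/4=6, 26 mod 4=2
i=1  r:2·2+1+0->5  c:6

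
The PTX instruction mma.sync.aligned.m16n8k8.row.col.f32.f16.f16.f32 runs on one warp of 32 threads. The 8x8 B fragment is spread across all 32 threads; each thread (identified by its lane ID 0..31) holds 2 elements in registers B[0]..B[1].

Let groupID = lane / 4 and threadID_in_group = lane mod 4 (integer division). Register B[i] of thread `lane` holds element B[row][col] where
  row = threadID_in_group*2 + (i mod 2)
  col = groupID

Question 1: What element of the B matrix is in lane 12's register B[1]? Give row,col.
1,3

L=12→G=12>>2=3, T=12&3=0
[1]→row 0·2+1=1  col G=3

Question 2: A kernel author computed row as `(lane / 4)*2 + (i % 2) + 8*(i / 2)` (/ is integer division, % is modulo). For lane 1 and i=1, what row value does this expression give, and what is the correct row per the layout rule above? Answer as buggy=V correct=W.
buggy=1 correct=3

`(lane / 4)*2 + (i % 2) + 8*(i / 2)`[1,1]→1
1: G=0,T=1
[1] (1*2+1,0) = (3,0)
row: 1 vs 3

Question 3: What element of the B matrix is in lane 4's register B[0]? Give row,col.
lane 4->4/4=1, 4 mod 4=0
i=0  r:2·0+0->0  c:1

0,1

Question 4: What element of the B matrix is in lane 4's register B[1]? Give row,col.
lane 4→4/4=1, 4 mod 4=0
i=1  r:2·0+1→1  c:1

1,1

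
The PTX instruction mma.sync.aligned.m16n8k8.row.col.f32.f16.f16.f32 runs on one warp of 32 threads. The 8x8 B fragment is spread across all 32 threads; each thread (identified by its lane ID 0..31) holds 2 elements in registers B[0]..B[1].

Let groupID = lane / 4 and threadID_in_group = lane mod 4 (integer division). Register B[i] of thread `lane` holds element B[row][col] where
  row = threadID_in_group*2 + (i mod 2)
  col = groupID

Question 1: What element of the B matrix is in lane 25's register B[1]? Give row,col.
L=25⇒gr=25>>2=6, th=25&3=1
[1]⇒row 1·2+1=3  col gr=6

3,6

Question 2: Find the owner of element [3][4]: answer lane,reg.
c: 4->gid=4  r: 3->tid=1,i&1=1
L=4*4+1=17  i=1=1

17,1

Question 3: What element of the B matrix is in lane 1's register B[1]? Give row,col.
1: grp=0,tig=1
[1] (1*2+1,0) = (3,0)

3,0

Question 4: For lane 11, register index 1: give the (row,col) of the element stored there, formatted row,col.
lane 11: G=2 (11/4), T=3 (11%4)
i=1: r=3*2+1=7, c=G=2

7,2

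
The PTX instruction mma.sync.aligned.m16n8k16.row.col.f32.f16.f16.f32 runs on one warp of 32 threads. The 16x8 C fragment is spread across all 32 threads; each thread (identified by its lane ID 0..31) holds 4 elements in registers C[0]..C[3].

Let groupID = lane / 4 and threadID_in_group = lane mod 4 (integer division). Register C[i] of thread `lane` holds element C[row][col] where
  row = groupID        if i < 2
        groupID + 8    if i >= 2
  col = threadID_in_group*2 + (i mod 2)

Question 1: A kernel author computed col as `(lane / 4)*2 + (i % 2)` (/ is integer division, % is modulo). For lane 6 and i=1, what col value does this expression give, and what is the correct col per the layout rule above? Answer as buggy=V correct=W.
buggy=3 correct=5

`(lane / 4)*2 + (i % 2)`[6,1]=>3
lane 6=>6/4=1, 6 mod 4=2
i=1  r:1+0=>1  c:2·2+1=>5
col: 3 vs 5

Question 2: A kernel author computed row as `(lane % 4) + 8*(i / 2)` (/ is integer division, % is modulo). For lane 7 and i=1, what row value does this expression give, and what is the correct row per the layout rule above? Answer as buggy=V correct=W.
buggy=3 correct=1

`(lane % 4) + 8*(i / 2)`[7,1]->3
lane 7: g=1 (7/4), t=3 (7%4)
i=1: r=1+0=1, c=3*2+1=7
row: 3 vs 1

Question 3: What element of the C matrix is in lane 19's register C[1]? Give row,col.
4,7

19: g=4,t=3
[1] (4+0,3*2+1) = (4,7)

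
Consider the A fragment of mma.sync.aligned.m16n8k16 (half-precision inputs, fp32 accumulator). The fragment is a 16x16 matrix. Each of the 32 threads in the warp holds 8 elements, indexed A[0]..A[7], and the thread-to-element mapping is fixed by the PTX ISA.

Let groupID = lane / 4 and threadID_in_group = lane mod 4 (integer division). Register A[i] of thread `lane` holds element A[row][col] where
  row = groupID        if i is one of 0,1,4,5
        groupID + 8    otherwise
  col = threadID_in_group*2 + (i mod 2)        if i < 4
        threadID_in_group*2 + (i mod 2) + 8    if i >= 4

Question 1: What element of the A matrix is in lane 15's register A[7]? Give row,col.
11,15

lane 15: gr=3 (15/4), th=3 (15%4)
i=7: r=3+8=11, c=3*2+1+8=15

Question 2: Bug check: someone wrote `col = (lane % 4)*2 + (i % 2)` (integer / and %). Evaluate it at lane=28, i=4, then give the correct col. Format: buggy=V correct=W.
buggy=0 correct=8

`(lane % 4)*2 + (i % 2)`[28,4]->0
28: g=7,t=0
[4] (7+0,0*2+0+8) = (7,8)
col: 0 vs 8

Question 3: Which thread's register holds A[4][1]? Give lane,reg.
r=4->g=4,rb=0  c=1->cb=0,t=0,b0=1
L=4*4+0=16  i=0*4+0*2+1=1

16,1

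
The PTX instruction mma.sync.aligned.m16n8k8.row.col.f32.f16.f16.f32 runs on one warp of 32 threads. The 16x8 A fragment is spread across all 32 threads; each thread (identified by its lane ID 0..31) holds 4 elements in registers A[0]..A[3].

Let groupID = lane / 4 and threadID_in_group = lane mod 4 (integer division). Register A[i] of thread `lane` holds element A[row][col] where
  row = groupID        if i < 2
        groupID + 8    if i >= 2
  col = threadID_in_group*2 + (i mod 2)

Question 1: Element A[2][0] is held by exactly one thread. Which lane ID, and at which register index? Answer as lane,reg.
r:2=>grp=2,rB=0  c:0=>tig=0,lo=0
L=2*4+0=8  i=0*2+0=0

8,0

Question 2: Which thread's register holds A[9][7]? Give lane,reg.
r=9⇒gr=1,Rb=1  c=7⇒th=3,odd=1
L=1*4+3=7  i=1*2+1=3

7,3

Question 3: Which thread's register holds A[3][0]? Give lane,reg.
r:3=>grp=3,rB=0  c:0=>tig=0,lo=0
L=3*4+0=12  i=0*2+0=0

12,0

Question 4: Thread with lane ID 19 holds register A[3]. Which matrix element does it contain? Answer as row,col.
12,7

19: G=4,T=3
[3] (4+8,3*2+1) = (12,7)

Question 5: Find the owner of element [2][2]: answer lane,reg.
9,0

r: 2->gid=2,r8=0  c: 2->tid=1,i&1=0
L=2*4+1=9  i=0*2+0=0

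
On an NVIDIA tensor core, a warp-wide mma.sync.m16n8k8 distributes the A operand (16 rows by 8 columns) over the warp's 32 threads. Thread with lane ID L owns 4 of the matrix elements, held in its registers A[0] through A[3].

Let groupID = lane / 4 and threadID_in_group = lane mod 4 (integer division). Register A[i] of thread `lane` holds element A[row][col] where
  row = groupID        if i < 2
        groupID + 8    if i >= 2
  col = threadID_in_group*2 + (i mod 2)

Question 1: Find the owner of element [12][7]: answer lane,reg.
19,3

r: 12->gid=4,r8=1  c: 7->tid=3,i&1=1
L=4*4+3=19  i=1*2+1=3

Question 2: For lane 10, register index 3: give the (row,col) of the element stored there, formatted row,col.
L=10->gid=10>>2=2, tid=10&3=2
[3]->row 2+8=10  col 2·2+1=5

10,5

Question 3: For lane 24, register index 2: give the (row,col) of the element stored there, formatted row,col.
14,0

lane 24: gid=6 (24/4), tid=0 (24%4)
i=2: r=6+8=14, c=0*2+0=0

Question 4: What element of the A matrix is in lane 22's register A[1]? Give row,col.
L=22->g=22>>2=5, t=22&3=2
[1]->row 5+0=5  col 2·2+1=5

5,5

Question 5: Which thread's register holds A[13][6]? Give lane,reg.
23,2

r=13→G=5,rhi=1  c=6→T=3,p=0
L=5*4+3=23  i=1*2+0=2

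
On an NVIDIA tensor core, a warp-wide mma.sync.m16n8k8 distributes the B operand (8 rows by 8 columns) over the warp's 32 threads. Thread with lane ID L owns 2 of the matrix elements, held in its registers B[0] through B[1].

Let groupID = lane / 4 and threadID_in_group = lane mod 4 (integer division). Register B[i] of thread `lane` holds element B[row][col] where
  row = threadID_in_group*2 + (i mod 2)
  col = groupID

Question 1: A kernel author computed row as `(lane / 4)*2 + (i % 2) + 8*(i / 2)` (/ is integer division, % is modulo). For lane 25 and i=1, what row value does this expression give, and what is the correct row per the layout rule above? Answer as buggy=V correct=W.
`(lane / 4)*2 + (i % 2) + 8*(i / 2)`[25,1]->13
25: gid=6,tid=1
[1] (1*2+1,6) = (3,6)
row: 13 vs 3

buggy=13 correct=3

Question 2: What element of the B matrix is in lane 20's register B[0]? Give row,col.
0,5

lane 20: G=5 (20/4), T=0 (20%4)
i=0: r=0*2+0=0, c=G=5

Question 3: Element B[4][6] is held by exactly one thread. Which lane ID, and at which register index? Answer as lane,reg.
26,0

c: 6->gid=6  r: 4->tid=2,i&1=0
L=6*4+2=26  i=0=0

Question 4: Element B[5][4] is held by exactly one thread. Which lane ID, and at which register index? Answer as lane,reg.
18,1

c=4→G=4  r=5→T=2,p=1
L=4*4+2=18  i=1=1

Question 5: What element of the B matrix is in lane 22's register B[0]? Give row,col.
22: grp=5,tig=2
[0] (2*2+0,5) = (4,5)

4,5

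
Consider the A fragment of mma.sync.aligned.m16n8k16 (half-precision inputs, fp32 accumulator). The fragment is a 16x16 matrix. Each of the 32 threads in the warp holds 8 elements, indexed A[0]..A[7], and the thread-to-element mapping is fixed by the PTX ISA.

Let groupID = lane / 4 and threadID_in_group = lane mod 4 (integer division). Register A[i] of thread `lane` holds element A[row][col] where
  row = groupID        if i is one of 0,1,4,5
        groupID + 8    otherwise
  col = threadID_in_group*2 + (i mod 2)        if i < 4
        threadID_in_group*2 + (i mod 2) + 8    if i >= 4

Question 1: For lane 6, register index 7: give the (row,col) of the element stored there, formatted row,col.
9,13

L=6→G=6>>2=1, T=6&3=2
[7]→row 1+8=9  col 2·2+1+8=13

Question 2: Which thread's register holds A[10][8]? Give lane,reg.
8,6

r=10->g=2,rb=1  c=8->cb=1,t=0,b0=0
L=2*4+0=8  i=1*4+1*2+0=6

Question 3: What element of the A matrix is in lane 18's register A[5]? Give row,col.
4,13

lane 18->18/4=4, 18 mod 4=2
i=5  r:4+0->4  c:2·2+1+8->13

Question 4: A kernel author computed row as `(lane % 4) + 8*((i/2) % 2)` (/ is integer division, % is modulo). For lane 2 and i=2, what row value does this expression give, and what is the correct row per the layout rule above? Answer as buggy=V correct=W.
`(lane % 4) + 8*((i/2) % 2)`[2,2]->10
2: g=0,t=2
[2] (0+8,2*2+0+0) = (8,4)
row: 10 vs 8

buggy=10 correct=8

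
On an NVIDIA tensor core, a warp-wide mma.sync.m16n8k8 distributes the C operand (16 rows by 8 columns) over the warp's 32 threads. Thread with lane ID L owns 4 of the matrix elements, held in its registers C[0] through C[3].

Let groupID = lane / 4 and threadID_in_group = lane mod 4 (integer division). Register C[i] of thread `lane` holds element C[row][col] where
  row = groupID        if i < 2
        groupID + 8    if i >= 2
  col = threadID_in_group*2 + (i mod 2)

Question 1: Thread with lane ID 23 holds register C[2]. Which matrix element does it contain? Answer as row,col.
13,6

lane 23->23/4=5, 23 mod 4=3
i=2  r:5+8->13  c:2·3+0->6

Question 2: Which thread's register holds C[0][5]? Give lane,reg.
r=0⇒gr=0,Rb=0  c=5⇒th=2,odd=1
L=0*4+2=2  i=0*2+1=1

2,1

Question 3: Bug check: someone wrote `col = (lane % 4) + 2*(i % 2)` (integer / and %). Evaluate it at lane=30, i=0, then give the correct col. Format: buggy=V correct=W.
`(lane % 4) + 2*(i % 2)`[30,0]⇒2
lane 30: gr=7 (30/4), th=2 (30%4)
i=0: r=7+0=7, c=2*2+0=4
col: 2 vs 4

buggy=2 correct=4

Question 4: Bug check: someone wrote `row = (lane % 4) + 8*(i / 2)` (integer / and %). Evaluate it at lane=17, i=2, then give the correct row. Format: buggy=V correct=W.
`(lane % 4) + 8*(i / 2)`[17,2]⇒9
lane 17: gr=4 (17/4), th=1 (17%4)
i=2: r=4+8=12, c=1*2+0=2
row: 9 vs 12

buggy=9 correct=12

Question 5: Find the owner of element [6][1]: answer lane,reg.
24,1

r=6→G=6,rhi=0  c=1→T=0,p=1
L=6*4+0=24  i=0*2+1=1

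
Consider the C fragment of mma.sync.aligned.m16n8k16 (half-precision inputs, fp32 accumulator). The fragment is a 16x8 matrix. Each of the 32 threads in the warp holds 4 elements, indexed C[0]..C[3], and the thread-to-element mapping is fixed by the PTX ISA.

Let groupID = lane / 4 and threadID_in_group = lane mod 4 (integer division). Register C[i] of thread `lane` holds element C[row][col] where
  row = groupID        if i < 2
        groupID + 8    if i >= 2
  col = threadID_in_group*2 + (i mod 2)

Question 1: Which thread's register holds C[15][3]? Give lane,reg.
r=15⇒gr=7,Rb=1  c=3⇒th=1,odd=1
L=7*4+1=29  i=1*2+1=3

29,3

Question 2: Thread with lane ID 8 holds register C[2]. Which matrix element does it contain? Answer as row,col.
10,0

8: G=2,T=0
[2] (2+8,0*2+0) = (10,0)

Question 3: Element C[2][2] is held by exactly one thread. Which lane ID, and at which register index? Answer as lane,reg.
9,0

r: 2->gid=2,r8=0  c: 2->tid=1,i&1=0
L=2*4+1=9  i=0*2+0=0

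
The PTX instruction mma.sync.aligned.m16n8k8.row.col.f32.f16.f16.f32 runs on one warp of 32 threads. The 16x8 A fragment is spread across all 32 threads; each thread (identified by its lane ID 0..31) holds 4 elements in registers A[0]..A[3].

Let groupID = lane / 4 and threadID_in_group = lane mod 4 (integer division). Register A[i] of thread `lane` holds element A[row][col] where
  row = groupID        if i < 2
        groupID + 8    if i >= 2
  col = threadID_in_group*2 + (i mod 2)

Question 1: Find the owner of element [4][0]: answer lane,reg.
16,0

r=4→G=4,rhi=0  c=0→T=0,p=0
L=4*4+0=16  i=0*2+0=0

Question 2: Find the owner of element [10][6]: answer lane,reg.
r: 10->gid=2,r8=1  c: 6->tid=3,i&1=0
L=2*4+3=11  i=1*2+0=2

11,2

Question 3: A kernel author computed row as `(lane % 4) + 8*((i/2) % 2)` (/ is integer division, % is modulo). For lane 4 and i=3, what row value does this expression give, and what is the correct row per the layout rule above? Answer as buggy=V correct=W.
buggy=8 correct=9

`(lane % 4) + 8*((i/2) % 2)`[4,3]=>8
lane 4=>4/4=1, 4 mod 4=0
i=3  r:1+8=>9  c:2·0+1=>1
row: 8 vs 9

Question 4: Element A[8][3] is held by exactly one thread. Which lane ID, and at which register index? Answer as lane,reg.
1,3

r: 8->gid=0,r8=1  c: 3->tid=1,i&1=1
L=0*4+1=1  i=1*2+1=3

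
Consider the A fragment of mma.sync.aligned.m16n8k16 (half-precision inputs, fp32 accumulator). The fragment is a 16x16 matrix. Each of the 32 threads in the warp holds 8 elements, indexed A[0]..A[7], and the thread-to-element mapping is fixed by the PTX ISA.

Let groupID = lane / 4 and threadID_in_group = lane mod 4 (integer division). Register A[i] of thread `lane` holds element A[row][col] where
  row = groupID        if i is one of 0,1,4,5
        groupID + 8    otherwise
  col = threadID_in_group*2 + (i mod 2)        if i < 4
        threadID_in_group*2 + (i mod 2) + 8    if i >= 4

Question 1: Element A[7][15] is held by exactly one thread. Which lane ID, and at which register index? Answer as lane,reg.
r:7=>grp=7,rB=0  c:15=>cB=1,tig=3,lo=1
L=7*4+3=31  i=1*4+0*2+1=5

31,5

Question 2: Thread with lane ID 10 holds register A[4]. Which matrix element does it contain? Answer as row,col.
lane 10: g=2 (10/4), t=2 (10%4)
i=4: r=2+0=2, c=2*2+0+8=12

2,12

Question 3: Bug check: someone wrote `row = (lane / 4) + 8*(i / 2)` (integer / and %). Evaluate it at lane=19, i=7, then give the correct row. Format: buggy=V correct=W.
`(lane / 4) + 8*(i / 2)`[19,7]->28
lane 19: g=4 (19/4), t=3 (19%4)
i=7: r=4+8=12, c=3*2+1+8=15
row: 28 vs 12

buggy=28 correct=12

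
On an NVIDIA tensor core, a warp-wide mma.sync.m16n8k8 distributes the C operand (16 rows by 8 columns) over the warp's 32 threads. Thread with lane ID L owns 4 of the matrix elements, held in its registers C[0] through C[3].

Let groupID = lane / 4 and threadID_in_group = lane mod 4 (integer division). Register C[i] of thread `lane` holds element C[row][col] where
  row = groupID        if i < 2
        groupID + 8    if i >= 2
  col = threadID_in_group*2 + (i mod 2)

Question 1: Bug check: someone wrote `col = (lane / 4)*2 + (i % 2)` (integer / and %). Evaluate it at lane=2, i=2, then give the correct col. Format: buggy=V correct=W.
buggy=0 correct=4

`(lane / 4)*2 + (i % 2)`[2,2]->0
lane 2: g=0 (2/4), t=2 (2%4)
i=2: r=0+8=8, c=2*2+0=4
col: 0 vs 4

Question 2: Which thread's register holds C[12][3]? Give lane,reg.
17,3

r=12->g=4,rb=1  c=3->t=1,b0=1
L=4*4+1=17  i=1*2+1=3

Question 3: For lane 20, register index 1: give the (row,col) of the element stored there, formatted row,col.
lane 20->20/4=5, 20 mod 4=0
i=1  r:5+0->5  c:2·0+1->1

5,1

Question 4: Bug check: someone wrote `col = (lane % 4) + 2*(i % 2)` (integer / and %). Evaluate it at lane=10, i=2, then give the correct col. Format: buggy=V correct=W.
buggy=2 correct=4

`(lane % 4) + 2*(i % 2)`[10,2]=>2
lane 10=>10/4=2, 10 mod 4=2
i=2  r:2+8=>10  c:2·2+0=>4
col: 2 vs 4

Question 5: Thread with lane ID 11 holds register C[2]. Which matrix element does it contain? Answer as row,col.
L=11->gid=11>>2=2, tid=11&3=3
[2]->row 2+8=10  col 3·2+0=6

10,6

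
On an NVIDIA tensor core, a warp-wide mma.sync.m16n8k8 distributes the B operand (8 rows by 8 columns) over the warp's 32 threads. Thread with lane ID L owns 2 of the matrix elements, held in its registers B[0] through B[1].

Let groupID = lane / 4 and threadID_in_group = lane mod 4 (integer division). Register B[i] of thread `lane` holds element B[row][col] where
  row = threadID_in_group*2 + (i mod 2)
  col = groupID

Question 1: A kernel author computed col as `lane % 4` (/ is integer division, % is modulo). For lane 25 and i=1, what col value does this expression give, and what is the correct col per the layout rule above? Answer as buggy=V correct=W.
buggy=1 correct=6

`lane % 4`[25,1]=>1
lane 25: grp=6 (25/4), tig=1 (25%4)
i=1: r=1*2+1=3, c=grp=6
col: 1 vs 6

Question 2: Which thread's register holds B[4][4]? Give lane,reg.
c=4->g=4  r=4->t=2,b0=0
L=4*4+2=18  i=0=0

18,0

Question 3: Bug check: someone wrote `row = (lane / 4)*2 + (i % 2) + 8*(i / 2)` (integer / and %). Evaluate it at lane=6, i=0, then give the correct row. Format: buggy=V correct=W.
`(lane / 4)*2 + (i % 2) + 8*(i / 2)`[6,0]→2
lane 6: G=1 (6/4), T=2 (6%4)
i=0: r=2*2+0=4, c=G=1
row: 2 vs 4

buggy=2 correct=4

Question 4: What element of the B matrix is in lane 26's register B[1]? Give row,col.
lane 26⇒26/4=6, 26 mod 4=2
i=1  r:2·2+1⇒5  c:6

5,6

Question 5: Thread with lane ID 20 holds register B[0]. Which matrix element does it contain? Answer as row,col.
0,5

lane 20=>20/4=5, 20 mod 4=0
i=0  r:2·0+0=>0  c:5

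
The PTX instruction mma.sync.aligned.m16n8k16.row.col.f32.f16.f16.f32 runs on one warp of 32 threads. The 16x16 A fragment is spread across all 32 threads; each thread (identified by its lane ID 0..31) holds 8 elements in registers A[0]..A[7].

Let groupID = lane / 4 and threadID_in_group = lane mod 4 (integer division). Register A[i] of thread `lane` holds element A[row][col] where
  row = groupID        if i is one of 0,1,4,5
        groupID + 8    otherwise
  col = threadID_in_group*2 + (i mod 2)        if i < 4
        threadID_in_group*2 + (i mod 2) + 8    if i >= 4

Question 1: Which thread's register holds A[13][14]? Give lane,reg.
r=13->g=5,rb=1  c=14->cb=1,t=3,b0=0
L=5*4+3=23  i=1*4+1*2+0=6

23,6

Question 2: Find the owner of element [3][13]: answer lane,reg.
14,5

r=3->g=3,rb=0  c=13->cb=1,t=2,b0=1
L=3*4+2=14  i=1*4+0*2+1=5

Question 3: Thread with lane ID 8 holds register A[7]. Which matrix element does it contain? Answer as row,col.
8: gid=2,tid=0
[7] (2+8,0*2+1+8) = (10,9)

10,9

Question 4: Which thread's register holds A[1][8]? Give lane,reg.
r: 1->gid=1,r8=0  c: 8->c8=1,tid=0,i&1=0
L=1*4+0=4  i=1*4+0*2+0=4

4,4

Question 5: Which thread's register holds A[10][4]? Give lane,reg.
r=10->g=2,rb=1  c=4->cb=0,t=2,b0=0
L=2*4+2=10  i=0*4+1*2+0=2

10,2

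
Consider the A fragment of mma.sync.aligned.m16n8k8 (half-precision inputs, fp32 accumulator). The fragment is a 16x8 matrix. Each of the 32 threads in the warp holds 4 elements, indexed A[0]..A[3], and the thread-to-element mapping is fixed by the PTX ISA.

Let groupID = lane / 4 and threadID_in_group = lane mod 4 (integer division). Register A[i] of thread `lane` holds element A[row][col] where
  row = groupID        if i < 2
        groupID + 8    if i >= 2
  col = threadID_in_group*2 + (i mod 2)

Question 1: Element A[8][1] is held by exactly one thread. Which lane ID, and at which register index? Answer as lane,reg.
0,3

r=8→G=0,rhi=1  c=1→T=0,p=1
L=0*4+0=0  i=1*2+1=3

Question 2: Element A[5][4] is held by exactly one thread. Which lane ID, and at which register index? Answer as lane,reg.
22,0

r=5→G=5,rhi=0  c=4→T=2,p=0
L=5*4+2=22  i=0*2+0=0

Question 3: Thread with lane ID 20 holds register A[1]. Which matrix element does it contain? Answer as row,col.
lane 20->20/4=5, 20 mod 4=0
i=1  r:5+0->5  c:2·0+1->1

5,1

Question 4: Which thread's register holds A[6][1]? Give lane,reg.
r:6=>grp=6,rB=0  c:1=>tig=0,lo=1
L=6*4+0=24  i=0*2+1=1

24,1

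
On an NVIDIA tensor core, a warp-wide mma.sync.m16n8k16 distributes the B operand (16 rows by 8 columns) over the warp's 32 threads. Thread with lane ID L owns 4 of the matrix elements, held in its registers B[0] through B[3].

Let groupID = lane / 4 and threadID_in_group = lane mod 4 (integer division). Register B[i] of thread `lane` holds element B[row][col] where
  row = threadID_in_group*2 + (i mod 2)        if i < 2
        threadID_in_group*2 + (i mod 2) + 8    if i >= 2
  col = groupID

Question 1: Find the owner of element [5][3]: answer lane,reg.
c=3->g=3  r=5->rb=0,t=2,b0=1
L=3*4+2=14  i=0*2+1=1

14,1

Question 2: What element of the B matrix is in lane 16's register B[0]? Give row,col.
lane 16→16/4=4, 16 mod 4=0
i=0  r:2·0+0+0→0  c:4

0,4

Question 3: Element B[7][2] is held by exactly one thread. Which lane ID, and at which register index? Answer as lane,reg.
11,1

c: 2->gid=2  r: 7->r8=0,tid=3,i&1=1
L=2*4+3=11  i=0*2+1=1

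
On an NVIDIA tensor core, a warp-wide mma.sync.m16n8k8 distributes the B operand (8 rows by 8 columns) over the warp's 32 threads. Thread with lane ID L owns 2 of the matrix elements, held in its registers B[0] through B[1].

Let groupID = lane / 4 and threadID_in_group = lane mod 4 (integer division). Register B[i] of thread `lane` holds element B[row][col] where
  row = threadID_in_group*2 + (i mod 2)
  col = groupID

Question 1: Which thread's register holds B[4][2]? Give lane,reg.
c=2→G=2  r=4→T=2,p=0
L=2*4+2=10  i=0=0

10,0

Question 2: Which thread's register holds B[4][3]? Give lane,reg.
c:3=>grp=3  r:4=>tig=2,lo=0
L=3*4+2=14  i=0=0

14,0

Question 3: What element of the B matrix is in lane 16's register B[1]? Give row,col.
lane 16=>16/4=4, 16 mod 4=0
i=1  r:2·0+1=>1  c:4

1,4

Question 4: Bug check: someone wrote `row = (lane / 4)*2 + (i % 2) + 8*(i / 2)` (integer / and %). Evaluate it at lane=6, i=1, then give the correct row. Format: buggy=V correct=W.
buggy=3 correct=5

`(lane / 4)*2 + (i % 2) + 8*(i / 2)`[6,1]=>3
lane 6: grp=1 (6/4), tig=2 (6%4)
i=1: r=2*2+1=5, c=grp=1
row: 3 vs 5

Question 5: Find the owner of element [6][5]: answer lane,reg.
23,0

c: 5->gid=5  r: 6->tid=3,i&1=0
L=5*4+3=23  i=0=0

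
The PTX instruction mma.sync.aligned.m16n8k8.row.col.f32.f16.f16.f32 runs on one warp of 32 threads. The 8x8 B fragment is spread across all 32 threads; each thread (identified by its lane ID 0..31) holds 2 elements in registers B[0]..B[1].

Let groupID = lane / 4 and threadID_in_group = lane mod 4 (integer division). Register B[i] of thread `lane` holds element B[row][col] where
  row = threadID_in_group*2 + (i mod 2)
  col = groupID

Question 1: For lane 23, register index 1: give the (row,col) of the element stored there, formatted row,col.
L=23→G=23>>2=5, T=23&3=3
[1]→row 3·2+1=7  col G=5

7,5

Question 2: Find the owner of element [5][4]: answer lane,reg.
18,1

c=4->g=4  r=5->t=2,b0=1
L=4*4+2=18  i=1=1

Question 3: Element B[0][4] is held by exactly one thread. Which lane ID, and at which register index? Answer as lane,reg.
c:4=>grp=4  r:0=>tig=0,lo=0
L=4*4+0=16  i=0=0

16,0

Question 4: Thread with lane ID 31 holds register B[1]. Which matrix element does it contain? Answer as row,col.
7,7

31: G=7,T=3
[1] (3*2+1,7) = (7,7)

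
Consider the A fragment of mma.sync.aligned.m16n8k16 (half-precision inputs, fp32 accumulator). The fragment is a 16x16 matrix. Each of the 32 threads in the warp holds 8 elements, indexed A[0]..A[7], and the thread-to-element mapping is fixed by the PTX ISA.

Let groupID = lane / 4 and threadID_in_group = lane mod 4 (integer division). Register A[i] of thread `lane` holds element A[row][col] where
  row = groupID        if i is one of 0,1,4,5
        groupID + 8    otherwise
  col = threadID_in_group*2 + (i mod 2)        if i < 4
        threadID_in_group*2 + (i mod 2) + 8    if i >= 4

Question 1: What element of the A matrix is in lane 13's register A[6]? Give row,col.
11,10

lane 13: grp=3 (13/4), tig=1 (13%4)
i=6: r=3+8=11, c=1*2+0+8=10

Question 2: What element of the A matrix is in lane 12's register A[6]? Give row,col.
11,8

12: grp=3,tig=0
[6] (3+8,0*2+0+8) = (11,8)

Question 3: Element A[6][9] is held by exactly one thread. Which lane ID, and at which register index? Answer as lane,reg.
r: 6->gid=6,r8=0  c: 9->c8=1,tid=0,i&1=1
L=6*4+0=24  i=1*4+0*2+1=5

24,5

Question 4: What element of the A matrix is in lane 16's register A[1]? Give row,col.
4,1

L=16->gid=16>>2=4, tid=16&3=0
[1]->row 4+0=4  col 0·2+1+0=1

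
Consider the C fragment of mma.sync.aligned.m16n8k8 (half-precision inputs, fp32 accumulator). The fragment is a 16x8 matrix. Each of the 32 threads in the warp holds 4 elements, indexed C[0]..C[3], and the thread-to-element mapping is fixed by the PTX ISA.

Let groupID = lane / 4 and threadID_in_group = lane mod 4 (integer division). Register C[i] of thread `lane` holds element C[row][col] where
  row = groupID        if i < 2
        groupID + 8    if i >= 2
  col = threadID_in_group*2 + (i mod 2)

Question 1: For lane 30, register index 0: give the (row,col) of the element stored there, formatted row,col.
lane 30->30/4=7, 30 mod 4=2
i=0  r:7+0->7  c:2·2+0->4

7,4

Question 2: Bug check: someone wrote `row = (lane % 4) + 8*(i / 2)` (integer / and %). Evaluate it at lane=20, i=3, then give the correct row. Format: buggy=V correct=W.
buggy=8 correct=13

`(lane % 4) + 8*(i / 2)`[20,3]->8
20: gid=5,tid=0
[3] (5+8,0*2+1) = (13,1)
row: 8 vs 13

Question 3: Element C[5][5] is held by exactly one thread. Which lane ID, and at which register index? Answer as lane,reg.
r=5->g=5,rb=0  c=5->t=2,b0=1
L=5*4+2=22  i=0*2+1=1

22,1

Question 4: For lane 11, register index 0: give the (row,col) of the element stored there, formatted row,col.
11: gid=2,tid=3
[0] (2+0,3*2+0) = (2,6)

2,6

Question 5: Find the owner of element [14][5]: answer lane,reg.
26,3

r=14→G=6,rhi=1  c=5→T=2,p=1
L=6*4+2=26  i=1*2+1=3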